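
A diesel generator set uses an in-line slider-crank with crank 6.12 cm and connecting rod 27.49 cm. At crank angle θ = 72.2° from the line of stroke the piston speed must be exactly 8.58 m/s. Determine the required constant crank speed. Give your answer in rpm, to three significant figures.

For an in-line slider-crank, |v_piston| = rω|sinθ|·[1 + r cosθ/√(L² − r² sin²θ)].
With r = 0.0612 m, L = 0.2749 m, θ = 72.2°: the bracketed kinematic factor |dx/dθ| = 0.062328 m.
ω = v/|dx/dθ| = 8.58/0.062328 = 137.66 rad/s.
N = 60ω/(2π) = 1314.5 rpm.

1310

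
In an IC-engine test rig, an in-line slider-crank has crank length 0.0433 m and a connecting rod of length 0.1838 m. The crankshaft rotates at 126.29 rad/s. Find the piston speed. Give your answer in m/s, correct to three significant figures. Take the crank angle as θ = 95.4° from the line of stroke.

ω = 126.3 rad/s
For an in-line slider-crank, x = r cosθ + √(L² − r² sin²θ), so v = −rω sinθ·[1 + r cosθ/√(L² − r² sin²θ)].
With r = 0.0433 m, L = 0.1838 m, θ = 95.4°: √(L² − r² sin²θ) = 0.17867 m.
v = −0.0433·126.3·0.99556·[1 + 0.0433·-0.09411/0.17867] = -5.3199 m/s.
|v| = 5.3199 m/s.

5.32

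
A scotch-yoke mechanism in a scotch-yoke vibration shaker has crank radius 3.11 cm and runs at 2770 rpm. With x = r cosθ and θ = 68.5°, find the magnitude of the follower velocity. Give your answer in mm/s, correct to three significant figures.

ω = 290.1 rad/s (from 2770 rpm).
x = r cosθ ⇒ ẋ = −rω sinθ.
|v| = rω|sinθ| = 0.0311·290.1·|sin 68.5°| = 8.3936 m/s = 8393.6 mm/s.

8390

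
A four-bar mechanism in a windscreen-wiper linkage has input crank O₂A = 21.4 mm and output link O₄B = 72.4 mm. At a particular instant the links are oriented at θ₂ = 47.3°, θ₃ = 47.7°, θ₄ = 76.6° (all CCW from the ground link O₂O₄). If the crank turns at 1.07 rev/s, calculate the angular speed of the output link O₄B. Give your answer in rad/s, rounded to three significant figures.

ω₂ = 6.723 rad/s (from 1.07 rev/s).
Differentiating the loop-closure r₂e^{iθ₂}+r₃e^{iθ₃}=r₁+r₄e^{iθ₄} gives r₂ω₂e^{iθ₂}+r₃ω₃e^{iθ₃}=r₄ω₄e^{iθ₄}.
Eliminating the other unknown: ω₄ = r₂ω₂ sin(θ₂−θ₃) / [r₄ sin(θ₄−θ₃)].
Numerator sine = -0.00698; denominator sine = +0.48328.
Result = 0.0214·6.723·(-0.00698) / (0.0724·(+0.48328)) = -0.028706 rad/s; magnitude 0.028706 rad/s.

0.0287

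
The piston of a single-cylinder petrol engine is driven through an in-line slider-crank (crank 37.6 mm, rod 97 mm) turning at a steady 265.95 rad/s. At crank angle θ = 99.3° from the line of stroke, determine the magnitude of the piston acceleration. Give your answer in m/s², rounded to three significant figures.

ω = 265.9 rad/s
x(θ) = r cosθ + √(L² − r² sin²θ); with ω constant, a = ω²·d²x/dθ².
d²x/dθ² = −r cosθ − r²(cos2θ)/√u − r⁴ sin²2θ/(4u^{3/2}),  u = L² − r² sin²θ = 0.00803216 m².
Substituting r = 0.0376 m, L = 0.097 m, θ = 99.3°: d²x/dθ² = +0.020956 m.
a = ω²·d²x/dθ² = (265.9)²·(+0.020956) = +1482.2 m/s²;  |a| = 1482.2 m/s².

1480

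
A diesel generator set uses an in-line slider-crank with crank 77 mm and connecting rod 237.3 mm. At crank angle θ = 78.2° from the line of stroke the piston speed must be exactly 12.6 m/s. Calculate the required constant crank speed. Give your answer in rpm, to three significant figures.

1490

For an in-line slider-crank, |v_piston| = rω|sinθ|·[1 + r cosθ/√(L² − r² sin²θ)].
With r = 0.077 m, L = 0.2373 m, θ = 78.2°: the bracketed kinematic factor |dx/dθ| = 0.080647 m.
ω = v/|dx/dθ| = 12.6/0.080647 = 156.24 rad/s.
N = 60ω/(2π) = 1491.9 rpm.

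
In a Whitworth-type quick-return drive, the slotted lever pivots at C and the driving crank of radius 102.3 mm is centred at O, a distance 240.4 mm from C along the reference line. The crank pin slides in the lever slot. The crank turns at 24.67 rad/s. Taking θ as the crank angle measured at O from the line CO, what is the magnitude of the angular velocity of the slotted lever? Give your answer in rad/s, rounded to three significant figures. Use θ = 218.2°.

ω = 24.67 rad/s
Crank pin A relative to C: A = (d + r cosθ, r sinθ); lever angle φ = atan2(r sinθ, d + r cosθ).
Differentiating tanφ: φ̇ = rω(d cosθ + r)/(d² + r² + 2dr cosθ).
d² + r² + 2dr cosθ = |CA|² = 0.0296044 m²;  d cosθ + r = -0.08662 m.
|ω_lever| = |0.1023·24.67·-0.08662| / 0.0296044 = 7.3843 rad/s.

7.38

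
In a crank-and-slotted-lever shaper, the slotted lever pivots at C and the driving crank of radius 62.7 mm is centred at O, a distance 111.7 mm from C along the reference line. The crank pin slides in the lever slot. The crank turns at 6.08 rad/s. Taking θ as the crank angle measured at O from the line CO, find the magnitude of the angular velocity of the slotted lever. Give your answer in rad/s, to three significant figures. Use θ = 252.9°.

0.926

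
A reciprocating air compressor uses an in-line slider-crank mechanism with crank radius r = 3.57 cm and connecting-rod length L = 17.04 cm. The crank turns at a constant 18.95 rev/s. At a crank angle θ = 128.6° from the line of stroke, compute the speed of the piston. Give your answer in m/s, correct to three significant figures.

ω = 2π·18.9 = 119.1 rad/s
For an in-line slider-crank, x = r cosθ + √(L² − r² sin²θ), so v = −rω sinθ·[1 + r cosθ/√(L² − r² sin²θ)].
With r = 0.0357 m, L = 0.1704 m, θ = 128.6°: √(L² − r² sin²θ) = 0.1681 m.
v = −0.0357·119.1·0.78152·[1 + 0.0357·-0.62388/0.1681] = -2.8818 m/s.
|v| = 2.8818 m/s.

2.88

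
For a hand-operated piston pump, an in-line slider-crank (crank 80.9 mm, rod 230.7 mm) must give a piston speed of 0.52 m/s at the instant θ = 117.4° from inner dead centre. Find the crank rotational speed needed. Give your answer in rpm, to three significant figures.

83.3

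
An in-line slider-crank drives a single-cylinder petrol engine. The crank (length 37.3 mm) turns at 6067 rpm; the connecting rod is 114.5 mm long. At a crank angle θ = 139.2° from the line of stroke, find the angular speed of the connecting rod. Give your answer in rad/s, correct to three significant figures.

160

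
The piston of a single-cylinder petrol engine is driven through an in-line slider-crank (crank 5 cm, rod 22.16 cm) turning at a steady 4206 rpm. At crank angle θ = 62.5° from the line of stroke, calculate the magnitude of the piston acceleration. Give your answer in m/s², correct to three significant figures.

ω = 2π·4206/60 = 440.5 rad/s
x(θ) = r cosθ + √(L² − r² sin²θ); with ω constant, a = ω²·d²x/dθ².
d²x/dθ² = −r cosθ − r²(cos2θ)/√u − r⁴ sin²2θ/(4u^{3/2}),  u = L² − r² sin²θ = 0.0471396 m².
Substituting r = 0.05 m, L = 0.2216 m, θ = 62.5°: d²x/dθ² = -0.016585 m.
a = ω²·d²x/dθ² = (440.5)²·(-0.016585) = -3217.5 m/s²;  |a| = 3217.5 m/s².

3220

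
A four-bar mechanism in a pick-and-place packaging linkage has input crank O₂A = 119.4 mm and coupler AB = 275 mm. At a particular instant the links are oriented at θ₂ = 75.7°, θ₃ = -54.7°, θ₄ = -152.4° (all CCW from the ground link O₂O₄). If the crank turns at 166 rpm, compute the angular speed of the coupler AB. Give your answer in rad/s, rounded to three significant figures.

ω₂ = 17.38 rad/s (from 166 rpm).
Differentiating the loop-closure r₂e^{iθ₂}+r₃e^{iθ₃}=r₁+r₄e^{iθ₄} gives r₂ω₂e^{iθ₂}+r₃ω₃e^{iθ₃}=r₄ω₄e^{iθ₄}.
Eliminating the other unknown: ω₃ = r₂ω₂ sin(θ₄−θ₂) / [r₃ sin(θ₃−θ₄)].
Numerator sine = +0.74431; denominator sine = +0.99098.
Result = 0.1194·17.38·(+0.74431) / (0.275·(+0.99098)) = +5.6689 rad/s; magnitude 5.6689 rad/s.

5.67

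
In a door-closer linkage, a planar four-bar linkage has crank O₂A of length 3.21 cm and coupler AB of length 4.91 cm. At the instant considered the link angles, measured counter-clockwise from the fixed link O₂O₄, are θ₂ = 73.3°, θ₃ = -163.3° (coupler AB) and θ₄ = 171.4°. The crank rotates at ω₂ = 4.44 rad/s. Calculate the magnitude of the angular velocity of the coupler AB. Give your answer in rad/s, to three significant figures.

ω₂ = 4.44 rad/s
Differentiating the loop-closure r₂e^{iθ₂}+r₃e^{iθ₃}=r₁+r₄e^{iθ₄} gives r₂ω₂e^{iθ₂}+r₃ω₃e^{iθ₃}=r₄ω₄e^{iθ₄}.
Eliminating the other unknown: ω₃ = r₂ω₂ sin(θ₄−θ₂) / [r₃ sin(θ₃−θ₄)].
Numerator sine = +0.99002; denominator sine = +0.42736.
Result = 0.0321·4.44·(+0.99002) / (0.0491·(+0.42736)) = +6.7245 rad/s; magnitude 6.7245 rad/s.

6.72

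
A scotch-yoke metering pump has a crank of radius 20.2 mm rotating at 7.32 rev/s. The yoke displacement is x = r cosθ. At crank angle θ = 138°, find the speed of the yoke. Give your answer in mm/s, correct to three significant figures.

ω = 45.99 rad/s (from 7.32 rev/s).
x = r cosθ ⇒ ẋ = −rω sinθ.
|v| = rω|sinθ| = 0.0202·45.99·|sin 138°| = 0.62166 m/s = 621.66 mm/s.

622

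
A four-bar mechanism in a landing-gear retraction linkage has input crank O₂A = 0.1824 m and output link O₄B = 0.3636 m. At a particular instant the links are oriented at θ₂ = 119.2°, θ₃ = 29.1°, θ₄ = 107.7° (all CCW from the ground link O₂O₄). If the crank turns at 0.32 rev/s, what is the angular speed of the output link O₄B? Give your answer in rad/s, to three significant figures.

1.03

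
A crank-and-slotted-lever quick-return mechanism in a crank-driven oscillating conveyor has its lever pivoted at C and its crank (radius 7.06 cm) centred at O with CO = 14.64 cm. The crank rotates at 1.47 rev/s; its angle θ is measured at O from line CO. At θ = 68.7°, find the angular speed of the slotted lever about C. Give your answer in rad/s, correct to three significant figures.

2.38

ω = 9.236 rad/s (from 1.47 rev/s).
Crank pin A relative to C: A = (d + r cosθ, r sinθ); lever angle φ = atan2(r sinθ, d + r cosθ).
Differentiating tanφ: φ̇ = rω(d cosθ + r)/(d² + r² + 2dr cosθ).
d² + r² + 2dr cosθ = |CA|² = 0.0339263 m²;  d cosθ + r = +0.12378 m.
|ω_lever| = |0.0706·9.236·+0.12378| / 0.0339263 = 2.3791 rad/s.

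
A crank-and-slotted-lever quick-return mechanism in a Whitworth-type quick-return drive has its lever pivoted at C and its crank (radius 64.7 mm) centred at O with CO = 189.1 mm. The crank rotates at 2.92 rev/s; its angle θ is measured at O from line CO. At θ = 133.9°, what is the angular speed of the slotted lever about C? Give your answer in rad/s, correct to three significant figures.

ω = 18.35 rad/s (from 2.92 rev/s).
Crank pin A relative to C: A = (d + r cosθ, r sinθ); lever angle φ = atan2(r sinθ, d + r cosθ).
Differentiating tanφ: φ̇ = rω(d cosθ + r)/(d² + r² + 2dr cosθ).
d² + r² + 2dr cosθ = |CA|² = 0.0229777 m²;  d cosθ + r = -0.066422 m.
|ω_lever| = |0.0647·18.35·-0.066422| / 0.0229777 = 3.4314 rad/s.

3.43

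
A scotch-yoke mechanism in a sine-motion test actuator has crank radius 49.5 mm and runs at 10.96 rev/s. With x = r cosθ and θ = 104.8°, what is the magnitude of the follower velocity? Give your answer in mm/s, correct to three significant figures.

ω = 68.86 rad/s (from 10.96 rev/s).
x = r cosθ ⇒ ẋ = −rω sinθ.
|v| = rω|sinθ| = 0.0495·68.86·|sin 104.8°| = 3.2957 m/s = 3295.7 mm/s.

3300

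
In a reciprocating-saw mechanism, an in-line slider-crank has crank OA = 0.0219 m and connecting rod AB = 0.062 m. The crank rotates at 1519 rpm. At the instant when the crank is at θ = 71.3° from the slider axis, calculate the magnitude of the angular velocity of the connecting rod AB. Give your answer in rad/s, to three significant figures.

ω = 159.1 rad/s (converted from 1519 rpm).
The rod makes angle φ with the slider axis where L sinφ = r sinθ; differentiating, L cosφ·φ̇ = r ω cosθ.
L cosφ = √(L² − r² sin²θ) = 0.058427 m.
|ω_rod| = r ω |cosθ| / √(L² − r² sin²θ) = 0.0219·159.1·0.32061/0.058427 = 19.116 rad/s.

19.1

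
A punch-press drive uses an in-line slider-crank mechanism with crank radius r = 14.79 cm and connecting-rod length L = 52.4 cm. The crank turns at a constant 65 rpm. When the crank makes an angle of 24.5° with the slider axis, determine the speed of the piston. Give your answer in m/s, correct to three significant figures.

0.525

ω = 2π·65/60 = 6.807 rad/s
For an in-line slider-crank, x = r cosθ + √(L² − r² sin²θ), so v = −rω sinθ·[1 + r cosθ/√(L² − r² sin²θ)].
With r = 0.1479 m, L = 0.524 m, θ = 24.5°: √(L² − r² sin²θ) = 0.5204 m.
v = −0.1479·6.807·0.41469·[1 + 0.1479·0.90996/0.5204] = -0.52545 m/s.
|v| = 0.52545 m/s.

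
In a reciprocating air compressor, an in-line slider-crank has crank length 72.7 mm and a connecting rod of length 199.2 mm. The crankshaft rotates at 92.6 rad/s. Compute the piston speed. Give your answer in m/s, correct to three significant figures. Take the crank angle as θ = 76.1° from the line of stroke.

ω = 92.6 rad/s
For an in-line slider-crank, x = r cosθ + √(L² − r² sin²θ), so v = −rω sinθ·[1 + r cosθ/√(L² − r² sin²θ)].
With r = 0.0727 m, L = 0.1992 m, θ = 76.1°: √(L² − r² sin²θ) = 0.18628 m.
v = −0.0727·92.6·0.97072·[1 + 0.0727·0.24023/0.18628] = -7.1476 m/s.
|v| = 7.1476 m/s.

7.15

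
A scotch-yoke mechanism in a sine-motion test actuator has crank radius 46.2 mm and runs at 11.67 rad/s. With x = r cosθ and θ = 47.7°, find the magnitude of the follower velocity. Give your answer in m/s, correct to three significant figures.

0.399

ω = 11.67 rad/s
x = r cosθ ⇒ ẋ = −rω sinθ.
|v| = rω|sinθ| = 0.0462·11.67·|sin 47.7°| = 0.39878 m/s.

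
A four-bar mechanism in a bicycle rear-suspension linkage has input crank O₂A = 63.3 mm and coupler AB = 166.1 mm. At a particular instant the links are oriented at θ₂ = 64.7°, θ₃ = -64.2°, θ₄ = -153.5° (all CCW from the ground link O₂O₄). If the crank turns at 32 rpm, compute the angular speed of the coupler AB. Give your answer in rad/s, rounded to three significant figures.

0.790

ω₂ = 3.351 rad/s (from 32 rpm).
Differentiating the loop-closure r₂e^{iθ₂}+r₃e^{iθ₃}=r₁+r₄e^{iθ₄} gives r₂ω₂e^{iθ₂}+r₃ω₃e^{iθ₃}=r₄ω₄e^{iθ₄}.
Eliminating the other unknown: ω₃ = r₂ω₂ sin(θ₄−θ₂) / [r₃ sin(θ₃−θ₄)].
Numerator sine = +0.61841; denominator sine = +0.99993.
Result = 0.0633·3.351·(+0.61841) / (0.1661·(+0.99993)) = +0.78981 rad/s; magnitude 0.78981 rad/s.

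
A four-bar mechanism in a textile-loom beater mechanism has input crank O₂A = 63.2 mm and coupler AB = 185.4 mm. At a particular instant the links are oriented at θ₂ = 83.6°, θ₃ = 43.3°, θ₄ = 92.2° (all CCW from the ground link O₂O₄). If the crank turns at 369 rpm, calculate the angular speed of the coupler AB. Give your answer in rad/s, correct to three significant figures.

2.61

ω₂ = 38.64 rad/s (from 369 rpm).
Differentiating the loop-closure r₂e^{iθ₂}+r₃e^{iθ₃}=r₁+r₄e^{iθ₄} gives r₂ω₂e^{iθ₂}+r₃ω₃e^{iθ₃}=r₄ω₄e^{iθ₄}.
Eliminating the other unknown: ω₃ = r₂ω₂ sin(θ₄−θ₂) / [r₃ sin(θ₃−θ₄)].
Numerator sine = +0.14954; denominator sine = -0.75356.
Result = 0.0632·38.64·(+0.14954) / (0.1854·(-0.75356)) = -2.6139 rad/s; magnitude 2.6139 rad/s.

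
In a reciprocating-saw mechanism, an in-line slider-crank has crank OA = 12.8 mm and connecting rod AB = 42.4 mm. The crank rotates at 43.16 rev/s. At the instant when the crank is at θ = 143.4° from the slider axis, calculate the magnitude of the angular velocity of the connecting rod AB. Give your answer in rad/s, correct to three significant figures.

ω = 271.2 rad/s (converted from 43.16 rev/s).
The rod makes angle φ with the slider axis where L sinφ = r sinθ; differentiating, L cosφ·φ̇ = r ω cosθ.
L cosφ = √(L² − r² sin²θ) = 0.041708 m.
|ω_rod| = r ω |cosθ| / √(L² − r² sin²θ) = 0.0128·271.2·0.80282/0.041708 = 66.815 rad/s.

66.8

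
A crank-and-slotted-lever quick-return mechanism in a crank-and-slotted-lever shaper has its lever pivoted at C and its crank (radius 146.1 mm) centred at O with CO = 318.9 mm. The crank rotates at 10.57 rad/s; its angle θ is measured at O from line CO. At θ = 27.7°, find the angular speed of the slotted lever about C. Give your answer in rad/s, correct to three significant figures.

3.22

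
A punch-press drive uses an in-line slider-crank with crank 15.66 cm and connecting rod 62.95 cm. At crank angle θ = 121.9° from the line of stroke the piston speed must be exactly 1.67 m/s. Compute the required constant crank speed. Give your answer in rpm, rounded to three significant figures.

139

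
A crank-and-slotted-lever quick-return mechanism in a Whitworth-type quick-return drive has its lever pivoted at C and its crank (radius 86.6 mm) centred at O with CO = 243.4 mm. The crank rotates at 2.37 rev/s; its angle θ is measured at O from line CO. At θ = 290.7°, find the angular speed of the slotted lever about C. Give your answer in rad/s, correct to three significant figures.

2.73

ω = 14.89 rad/s (from 2.37 rev/s).
Crank pin A relative to C: A = (d + r cosθ, r sinθ); lever angle φ = atan2(r sinθ, d + r cosθ).
Differentiating tanφ: φ̇ = rω(d cosθ + r)/(d² + r² + 2dr cosθ).
d² + r² + 2dr cosθ = |CA|² = 0.0816445 m²;  d cosθ + r = +0.17264 m.
|ω_lever| = |0.0866·14.89·+0.17264| / 0.0816445 = 2.7268 rad/s.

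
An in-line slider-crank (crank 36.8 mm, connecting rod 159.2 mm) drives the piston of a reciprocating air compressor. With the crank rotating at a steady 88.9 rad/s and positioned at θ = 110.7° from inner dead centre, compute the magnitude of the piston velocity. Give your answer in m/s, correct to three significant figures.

ω = 88.9 rad/s
For an in-line slider-crank, x = r cosθ + √(L² − r² sin²θ), so v = −rω sinθ·[1 + r cosθ/√(L² − r² sin²θ)].
With r = 0.0368 m, L = 0.1592 m, θ = 110.7°: √(L² − r² sin²θ) = 0.15543 m.
v = −0.0368·88.9·0.93544·[1 + 0.0368·-0.35347/0.15543] = -2.8042 m/s.
|v| = 2.8042 m/s.

2.80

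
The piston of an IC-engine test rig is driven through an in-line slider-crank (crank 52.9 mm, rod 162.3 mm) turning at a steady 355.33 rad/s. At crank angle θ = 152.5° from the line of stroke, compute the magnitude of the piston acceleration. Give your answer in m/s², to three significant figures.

ω = 355.3 rad/s
x(θ) = r cosθ + √(L² − r² sin²θ); with ω constant, a = ω²·d²x/dθ².
d²x/dθ² = −r cosθ − r²(cos2θ)/√u − r⁴ sin²2θ/(4u^{3/2}),  u = L² − r² sin²θ = 0.0257446 m².
Substituting r = 0.0529 m, L = 0.1623 m, θ = 152.5°: d²x/dθ² = +0.036601 m.
a = ω²·d²x/dθ² = (355.3)²·(+0.036601) = +4621.2 m/s²;  |a| = 4621.2 m/s².

4620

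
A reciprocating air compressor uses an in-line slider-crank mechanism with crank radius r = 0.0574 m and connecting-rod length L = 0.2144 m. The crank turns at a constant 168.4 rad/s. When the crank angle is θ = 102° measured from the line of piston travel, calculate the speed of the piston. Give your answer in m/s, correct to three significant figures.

8.91

ω = 168.4 rad/s
For an in-line slider-crank, x = r cosθ + √(L² − r² sin²θ), so v = −rω sinθ·[1 + r cosθ/√(L² − r² sin²θ)].
With r = 0.0574 m, L = 0.2144 m, θ = 102°: √(L² − r² sin²θ) = 0.20692 m.
v = −0.0574·168.4·0.97815·[1 + 0.0574·-0.20791/0.20692] = -8.9096 m/s.
|v| = 8.9096 m/s.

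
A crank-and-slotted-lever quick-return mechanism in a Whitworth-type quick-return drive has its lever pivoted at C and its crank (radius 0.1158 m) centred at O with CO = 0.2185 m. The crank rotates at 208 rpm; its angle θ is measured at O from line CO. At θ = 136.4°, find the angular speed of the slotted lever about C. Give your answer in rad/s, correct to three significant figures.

4.37

ω = 21.78 rad/s (from 208 rpm).
Crank pin A relative to C: A = (d + r cosθ, r sinθ); lever angle φ = atan2(r sinθ, d + r cosθ).
Differentiating tanφ: φ̇ = rω(d cosθ + r)/(d² + r² + 2dr cosθ).
d² + r² + 2dr cosθ = |CA|² = 0.0245055 m²;  d cosθ + r = -0.042432 m.
|ω_lever| = |0.1158·21.78·-0.042432| / 0.0245055 = 4.3674 rad/s.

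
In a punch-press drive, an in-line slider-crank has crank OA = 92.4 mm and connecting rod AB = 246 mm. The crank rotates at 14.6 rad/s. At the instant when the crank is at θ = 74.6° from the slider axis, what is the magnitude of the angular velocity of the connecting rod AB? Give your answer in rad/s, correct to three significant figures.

ω = 14.6 rad/s
The rod makes angle φ with the slider axis where L sinφ = r sinθ; differentiating, L cosφ·φ̇ = r ω cosθ.
L cosφ = √(L² − r² sin²θ) = 0.2293 m.
|ω_rod| = r ω |cosθ| / √(L² − r² sin²θ) = 0.0924·14.6·0.26556/0.2293 = 1.5623 rad/s.

1.56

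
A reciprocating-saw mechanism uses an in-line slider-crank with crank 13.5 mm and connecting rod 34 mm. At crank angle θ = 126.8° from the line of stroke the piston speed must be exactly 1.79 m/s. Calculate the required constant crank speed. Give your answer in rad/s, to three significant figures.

For an in-line slider-crank, |v_piston| = rω|sinθ|·[1 + r cosθ/√(L² − r² sin²θ)].
With r = 0.0135 m, L = 0.034 m, θ = 126.8°: the bracketed kinematic factor |dx/dθ| = 0.0080981 m.
ω = v/|dx/dθ| = 1.79/0.0080981 = 221.04 rad/s.

221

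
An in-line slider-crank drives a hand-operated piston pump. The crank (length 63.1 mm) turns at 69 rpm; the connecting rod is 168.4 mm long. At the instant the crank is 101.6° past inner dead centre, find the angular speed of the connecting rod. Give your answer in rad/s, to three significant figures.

ω = 7.226 rad/s (converted from 69 rpm).
The rod makes angle φ with the slider axis where L sinφ = r sinθ; differentiating, L cosφ·φ̇ = r ω cosθ.
L cosφ = √(L² − r² sin²θ) = 0.15665 m.
|ω_rod| = r ω |cosθ| / √(L² − r² sin²θ) = 0.0631·7.226·0.20108/0.15665 = 0.58526 rad/s.

0.585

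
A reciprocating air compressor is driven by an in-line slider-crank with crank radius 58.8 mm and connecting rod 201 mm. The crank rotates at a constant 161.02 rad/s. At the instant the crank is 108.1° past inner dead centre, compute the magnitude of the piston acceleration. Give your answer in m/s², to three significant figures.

845

ω = 161 rad/s
x(θ) = r cosθ + √(L² − r² sin²θ); with ω constant, a = ω²·d²x/dθ².
d²x/dθ² = −r cosθ − r²(cos2θ)/√u − r⁴ sin²2θ/(4u^{3/2}),  u = L² − r² sin²θ = 0.0372773 m².
Substituting r = 0.0588 m, L = 0.201 m, θ = 108.1°: d²x/dθ² = +0.032574 m.
a = ω²·d²x/dθ² = (161)²·(+0.032574) = +844.55 m/s²;  |a| = 844.55 m/s².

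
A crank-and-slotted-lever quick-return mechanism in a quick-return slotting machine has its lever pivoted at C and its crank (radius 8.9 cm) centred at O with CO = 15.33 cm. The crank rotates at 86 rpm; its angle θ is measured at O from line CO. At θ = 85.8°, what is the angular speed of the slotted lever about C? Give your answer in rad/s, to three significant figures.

ω = 9.006 rad/s (from 86 rpm).
Crank pin A relative to C: A = (d + r cosθ, r sinθ); lever angle φ = atan2(r sinθ, d + r cosθ).
Differentiating tanφ: φ̇ = rω(d cosθ + r)/(d² + r² + 2dr cosθ).
d² + r² + 2dr cosθ = |CA|² = 0.0334204 m²;  d cosθ + r = +0.10023 m.
|ω_lever| = |0.089·9.006·+0.10023| / 0.0334204 = 2.4038 rad/s.

2.40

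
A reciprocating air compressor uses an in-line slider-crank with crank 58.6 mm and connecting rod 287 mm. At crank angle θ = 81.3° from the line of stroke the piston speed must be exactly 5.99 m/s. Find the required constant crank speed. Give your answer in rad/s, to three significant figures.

100

For an in-line slider-crank, |v_piston| = rω|sinθ|·[1 + r cosθ/√(L² − r² sin²θ)].
With r = 0.0586 m, L = 0.287 m, θ = 81.3°: the bracketed kinematic factor |dx/dθ| = 0.059752 m.
ω = v/|dx/dθ| = 5.99/0.059752 = 100.25 rad/s.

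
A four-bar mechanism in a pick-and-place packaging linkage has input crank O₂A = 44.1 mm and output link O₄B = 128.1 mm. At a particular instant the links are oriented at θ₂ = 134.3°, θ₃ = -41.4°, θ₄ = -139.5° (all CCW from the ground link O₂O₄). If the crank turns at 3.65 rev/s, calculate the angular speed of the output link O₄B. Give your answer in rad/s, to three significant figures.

ω₂ = 22.93 rad/s (from 3.65 rev/s).
Differentiating the loop-closure r₂e^{iθ₂}+r₃e^{iθ₃}=r₁+r₄e^{iθ₄} gives r₂ω₂e^{iθ₂}+r₃ω₃e^{iθ₃}=r₄ω₄e^{iθ₄}.
Eliminating the other unknown: ω₄ = r₂ω₂ sin(θ₂−θ₃) / [r₄ sin(θ₄−θ₃)].
Numerator sine = +0.07498; denominator sine = -0.99002.
Result = 0.0441·22.93·(+0.07498) / (0.1281·(-0.99002)) = -0.59794 rad/s; magnitude 0.59794 rad/s.

0.598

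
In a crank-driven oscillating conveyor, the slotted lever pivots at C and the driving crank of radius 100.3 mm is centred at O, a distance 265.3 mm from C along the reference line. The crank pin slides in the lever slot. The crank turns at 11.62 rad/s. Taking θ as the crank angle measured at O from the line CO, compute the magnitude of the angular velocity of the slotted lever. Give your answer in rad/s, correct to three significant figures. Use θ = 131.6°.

1.96

ω = 11.62 rad/s
Crank pin A relative to C: A = (d + r cosθ, r sinθ); lever angle φ = atan2(r sinθ, d + r cosθ).
Differentiating tanφ: φ̇ = rω(d cosθ + r)/(d² + r² + 2dr cosθ).
d² + r² + 2dr cosθ = |CA|² = 0.0451106 m²;  d cosθ + r = -0.07584 m.
|ω_lever| = |0.1003·11.62·-0.07584| / 0.0451106 = 1.9594 rad/s.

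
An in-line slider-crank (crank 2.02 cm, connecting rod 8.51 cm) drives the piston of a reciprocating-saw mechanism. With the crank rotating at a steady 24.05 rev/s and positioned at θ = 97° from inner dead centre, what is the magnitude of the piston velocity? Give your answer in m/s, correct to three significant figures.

2.94

ω = 2π·24.1 = 151.1 rad/s
For an in-line slider-crank, x = r cosθ + √(L² − r² sin²θ), so v = −rω sinθ·[1 + r cosθ/√(L² − r² sin²θ)].
With r = 0.0202 m, L = 0.0851 m, θ = 97°: √(L² − r² sin²θ) = 0.082704 m.
v = −0.0202·151.1·0.99255·[1 + 0.0202·-0.12187/0.082704] = -2.9395 m/s.
|v| = 2.9395 m/s.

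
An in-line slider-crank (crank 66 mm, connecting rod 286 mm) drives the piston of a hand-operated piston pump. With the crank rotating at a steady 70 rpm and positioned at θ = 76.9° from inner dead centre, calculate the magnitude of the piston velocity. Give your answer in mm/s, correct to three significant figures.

ω = 2π·70/60 = 7.33 rad/s
For an in-line slider-crank, x = r cosθ + √(L² − r² sin²θ), so v = −rω sinθ·[1 + r cosθ/√(L² − r² sin²θ)].
With r = 0.066 m, L = 0.286 m, θ = 76.9°: √(L² − r² sin²θ) = 0.27868 m.
v = −0.066·7.33·0.97398·[1 + 0.066·0.22665/0.27868] = -0.49651 m/s.
|v| = 0.49651 m/s = 496.51 mm/s.

497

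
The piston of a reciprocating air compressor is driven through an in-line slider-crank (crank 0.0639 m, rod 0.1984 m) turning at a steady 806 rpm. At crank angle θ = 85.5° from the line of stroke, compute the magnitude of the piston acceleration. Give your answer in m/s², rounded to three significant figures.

ω = 2π·806/60 = 84.4 rad/s
x(θ) = r cosθ + √(L² − r² sin²θ); with ω constant, a = ω²·d²x/dθ².
d²x/dθ² = −r cosθ − r²(cos2θ)/√u − r⁴ sin²2θ/(4u^{3/2}),  u = L² − r² sin²θ = 0.0353045 m².
Substituting r = 0.0639 m, L = 0.1984 m, θ = 85.5°: d²x/dθ² = +0.016435 m.
a = ω²·d²x/dθ² = (84.4)²·(+0.016435) = +117.08 m/s²;  |a| = 117.08 m/s².

117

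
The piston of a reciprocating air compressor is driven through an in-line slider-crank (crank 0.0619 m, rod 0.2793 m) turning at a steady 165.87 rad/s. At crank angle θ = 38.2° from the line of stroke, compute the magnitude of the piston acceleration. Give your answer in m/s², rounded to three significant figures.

1430

ω = 165.9 rad/s
x(θ) = r cosθ + √(L² − r² sin²θ); with ω constant, a = ω²·d²x/dθ².
d²x/dθ² = −r cosθ − r²(cos2θ)/√u − r⁴ sin²2θ/(4u^{3/2}),  u = L² − r² sin²θ = 0.0765432 m².
Substituting r = 0.0619 m, L = 0.2793 m, θ = 38.2°: d²x/dθ² = -0.052065 m.
a = ω²·d²x/dθ² = (165.9)²·(-0.052065) = -1432.5 m/s²;  |a| = 1432.5 m/s².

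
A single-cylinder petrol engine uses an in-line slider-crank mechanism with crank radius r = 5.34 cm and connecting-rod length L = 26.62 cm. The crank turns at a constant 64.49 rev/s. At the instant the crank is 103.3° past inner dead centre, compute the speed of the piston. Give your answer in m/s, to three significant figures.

20.1

ω = 2π·64.5 = 405.2 rad/s
For an in-line slider-crank, x = r cosθ + √(L² − r² sin²θ), so v = −rω sinθ·[1 + r cosθ/√(L² − r² sin²θ)].
With r = 0.0534 m, L = 0.2662 m, θ = 103.3°: √(L² − r² sin²θ) = 0.26108 m.
v = −0.0534·405.2·0.97318·[1 + 0.0534·-0.23005/0.26108] = -20.067 m/s.
|v| = 20.067 m/s.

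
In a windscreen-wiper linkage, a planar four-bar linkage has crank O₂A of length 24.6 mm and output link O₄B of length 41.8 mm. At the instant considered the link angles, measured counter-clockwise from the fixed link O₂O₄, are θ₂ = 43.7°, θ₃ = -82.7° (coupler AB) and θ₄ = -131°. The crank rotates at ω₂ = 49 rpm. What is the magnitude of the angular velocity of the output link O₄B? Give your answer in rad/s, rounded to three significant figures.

3.26

ω₂ = 5.131 rad/s (from 49 rpm).
Differentiating the loop-closure r₂e^{iθ₂}+r₃e^{iθ₃}=r₁+r₄e^{iθ₄} gives r₂ω₂e^{iθ₂}+r₃ω₃e^{iθ₃}=r₄ω₄e^{iθ₄}.
Eliminating the other unknown: ω₄ = r₂ω₂ sin(θ₂−θ₃) / [r₄ sin(θ₄−θ₃)].
Numerator sine = +0.80489; denominator sine = -0.74664.
Result = 0.0246·5.131·(+0.80489) / (0.0418·(-0.74664)) = -3.2555 rad/s; magnitude 3.2555 rad/s.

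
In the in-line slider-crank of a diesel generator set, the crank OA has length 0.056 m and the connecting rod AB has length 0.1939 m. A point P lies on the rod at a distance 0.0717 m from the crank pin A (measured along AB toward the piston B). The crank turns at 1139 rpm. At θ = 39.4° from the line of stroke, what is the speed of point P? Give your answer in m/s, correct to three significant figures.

ω = 119.3 rad/s.  Crank-pin speed |V_A| = rω = 6.6794 m/s, perpendicular to OA.
Rod angle: sinφ = −(r/L) sinθ ⇒ φ = -10.563°; ω_rod = −rω cosθ/√(L²−r²sin²θ) = -27.078 rad/s.
V_P = V_A + ω_rod × AP, with AP = 0.0717 m along the rod.
Components: V_Px = −rω sinθ − a·ω_rod·sinφ = -4.5956 m/s;  V_Py = rω cosθ + a·ω_rod·cosφ = +3.2528 m/s.
|V_P| = √(V_Px² + V_Py²) = 5.6303 m/s.

5.63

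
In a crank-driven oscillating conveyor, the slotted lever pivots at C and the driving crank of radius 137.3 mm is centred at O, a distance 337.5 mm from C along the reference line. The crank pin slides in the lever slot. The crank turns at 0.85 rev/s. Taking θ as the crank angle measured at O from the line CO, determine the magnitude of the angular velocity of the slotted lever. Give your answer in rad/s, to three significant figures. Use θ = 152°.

2.31

ω = 5.341 rad/s (from 0.85 rev/s).
Crank pin A relative to C: A = (d + r cosθ, r sinθ); lever angle φ = atan2(r sinθ, d + r cosθ).
Differentiating tanφ: φ̇ = rω(d cosθ + r)/(d² + r² + 2dr cosθ).
d² + r² + 2dr cosθ = |CA|² = 0.0509282 m²;  d cosθ + r = -0.16069 m.
|ω_lever| = |0.1373·5.341·-0.16069| / 0.0509282 = 2.3137 rad/s.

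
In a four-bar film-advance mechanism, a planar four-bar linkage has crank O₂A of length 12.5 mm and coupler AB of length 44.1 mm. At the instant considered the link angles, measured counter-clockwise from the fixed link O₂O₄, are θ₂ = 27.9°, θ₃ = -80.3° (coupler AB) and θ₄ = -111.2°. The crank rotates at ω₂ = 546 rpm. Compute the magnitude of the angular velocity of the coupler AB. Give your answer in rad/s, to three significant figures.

20.7

ω₂ = 57.18 rad/s (from 546 rpm).
Differentiating the loop-closure r₂e^{iθ₂}+r₃e^{iθ₃}=r₁+r₄e^{iθ₄} gives r₂ω₂e^{iθ₂}+r₃ω₃e^{iθ₃}=r₄ω₄e^{iθ₄}.
Eliminating the other unknown: ω₃ = r₂ω₂ sin(θ₄−θ₂) / [r₃ sin(θ₃−θ₄)].
Numerator sine = -0.65474; denominator sine = +0.51354.
Result = 0.0125·57.18·(-0.65474) / (0.0441·(+0.51354)) = -20.663 rad/s; magnitude 20.663 rad/s.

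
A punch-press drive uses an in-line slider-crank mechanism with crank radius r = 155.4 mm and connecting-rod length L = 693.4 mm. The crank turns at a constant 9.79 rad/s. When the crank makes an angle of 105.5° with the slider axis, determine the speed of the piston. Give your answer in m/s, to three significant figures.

1.38

ω = 9.79 rad/s
For an in-line slider-crank, x = r cosθ + √(L² − r² sin²θ), so v = −rω sinθ·[1 + r cosθ/√(L² − r² sin²θ)].
With r = 0.1554 m, L = 0.6934 m, θ = 105.5°: √(L² − r² sin²θ) = 0.67704 m.
v = −0.1554·9.79·0.96363·[1 + 0.1554·-0.26724/0.67704] = -1.3761 m/s.
|v| = 1.3761 m/s.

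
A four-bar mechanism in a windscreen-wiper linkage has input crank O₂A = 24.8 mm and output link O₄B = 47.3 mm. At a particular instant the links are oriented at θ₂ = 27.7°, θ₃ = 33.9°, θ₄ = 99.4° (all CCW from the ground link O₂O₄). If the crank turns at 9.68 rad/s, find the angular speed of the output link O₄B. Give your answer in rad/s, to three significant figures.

0.602

ω₂ = 9.68 rad/s
Differentiating the loop-closure r₂e^{iθ₂}+r₃e^{iθ₃}=r₁+r₄e^{iθ₄} gives r₂ω₂e^{iθ₂}+r₃ω₃e^{iθ₃}=r₄ω₄e^{iθ₄}.
Eliminating the other unknown: ω₄ = r₂ω₂ sin(θ₂−θ₃) / [r₄ sin(θ₄−θ₃)].
Numerator sine = -0.10800; denominator sine = +0.90996.
Result = 0.0248·9.68·(-0.10800) / (0.0473·(+0.90996)) = -0.60237 rad/s; magnitude 0.60237 rad/s.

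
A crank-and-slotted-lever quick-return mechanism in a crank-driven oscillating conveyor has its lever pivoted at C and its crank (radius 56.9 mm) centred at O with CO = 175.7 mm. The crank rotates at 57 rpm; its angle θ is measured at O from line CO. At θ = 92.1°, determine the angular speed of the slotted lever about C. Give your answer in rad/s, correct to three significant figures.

0.514

ω = 5.969 rad/s (from 57 rpm).
Crank pin A relative to C: A = (d + r cosθ, r sinθ); lever angle φ = atan2(r sinθ, d + r cosθ).
Differentiating tanφ: φ̇ = rω(d cosθ + r)/(d² + r² + 2dr cosθ).
d² + r² + 2dr cosθ = |CA|² = 0.0333754 m²;  d cosθ + r = +0.050462 m.
|ω_lever| = |0.0569·5.969·+0.050462| / 0.0333754 = 0.51351 rad/s.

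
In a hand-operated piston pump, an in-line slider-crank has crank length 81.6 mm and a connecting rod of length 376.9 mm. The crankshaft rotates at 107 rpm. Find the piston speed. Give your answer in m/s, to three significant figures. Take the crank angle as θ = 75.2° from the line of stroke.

ω = 2π·107/60 = 11.21 rad/s
For an in-line slider-crank, x = r cosθ + √(L² − r² sin²θ), so v = −rω sinθ·[1 + r cosθ/√(L² − r² sin²θ)].
With r = 0.0816 m, L = 0.3769 m, θ = 75.2°: √(L² − r² sin²θ) = 0.36855 m.
v = −0.0816·11.21·0.96682·[1 + 0.0816·0.25545/0.36855] = -0.93399 m/s.
|v| = 0.93399 m/s.

0.934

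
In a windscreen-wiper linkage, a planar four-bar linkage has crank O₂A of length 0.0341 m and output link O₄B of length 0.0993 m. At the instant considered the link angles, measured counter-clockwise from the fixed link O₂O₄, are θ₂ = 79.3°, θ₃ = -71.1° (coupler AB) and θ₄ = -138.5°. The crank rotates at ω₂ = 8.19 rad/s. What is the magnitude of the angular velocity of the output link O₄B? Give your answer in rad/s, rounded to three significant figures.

1.50

ω₂ = 8.19 rad/s
Differentiating the loop-closure r₂e^{iθ₂}+r₃e^{iθ₃}=r₁+r₄e^{iθ₄} gives r₂ω₂e^{iθ₂}+r₃ω₃e^{iθ₃}=r₄ω₄e^{iθ₄}.
Eliminating the other unknown: ω₄ = r₂ω₂ sin(θ₂−θ₃) / [r₄ sin(θ₄−θ₃)].
Numerator sine = +0.49394; denominator sine = -0.92321.
Result = 0.0341·8.19·(+0.49394) / (0.0993·(-0.92321)) = -1.5047 rad/s; magnitude 1.5047 rad/s.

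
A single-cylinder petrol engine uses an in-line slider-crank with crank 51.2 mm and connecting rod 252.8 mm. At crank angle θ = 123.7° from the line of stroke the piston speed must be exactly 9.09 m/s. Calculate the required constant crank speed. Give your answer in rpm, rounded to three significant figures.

2300

For an in-line slider-crank, |v_piston| = rω|sinθ|·[1 + r cosθ/√(L² − r² sin²θ)].
With r = 0.0512 m, L = 0.2528 m, θ = 123.7°: the bracketed kinematic factor |dx/dθ| = 0.03774 m.
ω = v/|dx/dθ| = 9.09/0.03774 = 240.86 rad/s.
N = 60ω/(2π) = 2300 rpm.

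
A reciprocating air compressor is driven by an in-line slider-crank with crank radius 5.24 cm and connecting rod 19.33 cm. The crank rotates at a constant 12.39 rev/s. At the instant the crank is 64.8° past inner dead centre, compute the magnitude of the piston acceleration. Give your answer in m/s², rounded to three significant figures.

ω = 2π·12.4 = 77.85 rad/s
x(θ) = r cosθ + √(L² − r² sin²θ); with ω constant, a = ω²·d²x/dθ².
d²x/dθ² = −r cosθ − r²(cos2θ)/√u − r⁴ sin²2θ/(4u^{3/2}),  u = L² − r² sin²θ = 0.0351169 m².
Substituting r = 0.0524 m, L = 0.1933 m, θ = 64.8°: d²x/dθ² = -0.013141 m.
a = ω²·d²x/dθ² = (77.85)²·(-0.013141) = -79.641 m/s²;  |a| = 79.641 m/s².

79.6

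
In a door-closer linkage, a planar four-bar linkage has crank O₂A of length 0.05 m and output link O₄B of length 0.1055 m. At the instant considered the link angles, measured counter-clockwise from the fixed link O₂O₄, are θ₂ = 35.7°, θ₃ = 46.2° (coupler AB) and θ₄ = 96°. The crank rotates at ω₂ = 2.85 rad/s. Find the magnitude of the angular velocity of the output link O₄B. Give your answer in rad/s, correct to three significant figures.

0.322

ω₂ = 2.85 rad/s
Differentiating the loop-closure r₂e^{iθ₂}+r₃e^{iθ₃}=r₁+r₄e^{iθ₄} gives r₂ω₂e^{iθ₂}+r₃ω₃e^{iθ₃}=r₄ω₄e^{iθ₄}.
Eliminating the other unknown: ω₄ = r₂ω₂ sin(θ₂−θ₃) / [r₄ sin(θ₄−θ₃)].
Numerator sine = -0.18224; denominator sine = +0.76380.
Result = 0.05·2.85·(-0.18224) / (0.1055·(+0.76380)) = -0.32227 rad/s; magnitude 0.32227 rad/s.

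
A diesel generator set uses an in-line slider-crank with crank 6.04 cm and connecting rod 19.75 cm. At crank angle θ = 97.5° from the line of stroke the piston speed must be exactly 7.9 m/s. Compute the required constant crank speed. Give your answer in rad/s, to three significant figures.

For an in-line slider-crank, |v_piston| = rω|sinθ|·[1 + r cosθ/√(L² − r² sin²θ)].
With r = 0.0604 m, L = 0.1975 m, θ = 97.5°: the bracketed kinematic factor |dx/dθ| = 0.057375 m.
ω = v/|dx/dθ| = 7.9/0.057375 = 137.69 rad/s.

138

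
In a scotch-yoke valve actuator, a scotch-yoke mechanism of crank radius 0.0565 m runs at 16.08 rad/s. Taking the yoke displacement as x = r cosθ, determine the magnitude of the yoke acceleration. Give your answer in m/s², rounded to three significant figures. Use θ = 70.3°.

ω = 16.08 rad/s
x = r cosθ ⇒ ẍ = −rω² cosθ (ω constant).
|a| = rω²|cosθ| = 0.0565·(16.08)²·|cos 70.3°| = 4.9246 m/s².

4.92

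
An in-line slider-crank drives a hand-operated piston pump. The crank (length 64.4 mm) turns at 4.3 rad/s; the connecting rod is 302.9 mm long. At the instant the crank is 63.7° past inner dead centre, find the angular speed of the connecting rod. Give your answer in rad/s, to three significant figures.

0.413

ω = 4.3 rad/s
The rod makes angle φ with the slider axis where L sinφ = r sinθ; differentiating, L cosφ·φ̇ = r ω cosθ.
L cosφ = √(L² − r² sin²θ) = 0.29735 m.
|ω_rod| = r ω |cosθ| / √(L² − r² sin²θ) = 0.0644·4.3·0.44307/0.29735 = 0.41263 rad/s.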